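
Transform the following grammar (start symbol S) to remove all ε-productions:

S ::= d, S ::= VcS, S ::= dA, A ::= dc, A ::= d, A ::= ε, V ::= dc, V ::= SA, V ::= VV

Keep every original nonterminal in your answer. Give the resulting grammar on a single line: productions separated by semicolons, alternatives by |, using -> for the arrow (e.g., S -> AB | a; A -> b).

Nullable set: {A}.
S -> dA: A nullable, giving d | dA.
Drop A -> ε.
V -> SA: A nullable, giving S | SA.
Unchanged (no nullable symbols): S -> VcS; S -> d; A -> d; A -> dc; V -> VV; V -> dc.

S -> d | dA | VcS; A -> d | dc; V -> S | SA | VV | dc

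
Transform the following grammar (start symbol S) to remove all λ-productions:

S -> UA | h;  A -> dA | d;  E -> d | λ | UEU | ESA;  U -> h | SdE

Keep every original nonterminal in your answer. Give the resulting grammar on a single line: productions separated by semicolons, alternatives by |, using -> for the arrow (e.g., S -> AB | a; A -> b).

Nullable set: {E}.
Drop E -> λ.
E -> ESA: E nullable, giving ESA | SA.
E -> UEU: E nullable, giving UEU | UU.
U -> SdE: E nullable, giving Sd | SdE.
Unchanged (no nullable symbols): S -> UA; S -> h; A -> d; A -> dA; E -> d; U -> h.

S -> h | UA; A -> d | dA; E -> d | SA | UU | ESA | UEU; U -> h | Sd | SdE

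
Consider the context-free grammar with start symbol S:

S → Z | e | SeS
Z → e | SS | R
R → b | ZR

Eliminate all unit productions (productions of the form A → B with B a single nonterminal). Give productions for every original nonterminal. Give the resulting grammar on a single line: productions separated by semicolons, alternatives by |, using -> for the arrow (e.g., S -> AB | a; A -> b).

Unit productions: S->Z, Z->R.
Unit pairs (A ⇒* B via units): (S,R), (S,Z), (Z,R).
S: inherits non-unit rules of {R, S, Z} → SS | SeS | ZR | b | e.
R: inherits non-unit rules of {R} → ZR | b.
Z: inherits non-unit rules of {R, Z} → SS | ZR | b | e.

S -> b | e | SS | ZR | SeS; R -> b | ZR; Z -> b | e | SS | ZR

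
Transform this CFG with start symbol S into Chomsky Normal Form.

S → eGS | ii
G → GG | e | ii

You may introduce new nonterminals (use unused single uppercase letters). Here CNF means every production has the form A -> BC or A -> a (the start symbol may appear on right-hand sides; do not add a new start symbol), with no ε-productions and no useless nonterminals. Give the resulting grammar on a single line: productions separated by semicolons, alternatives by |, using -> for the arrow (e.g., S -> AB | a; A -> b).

No ε-productions.
No unit productions to eliminate.
TERM: introduce B -> e, A -> i and substitute in every rule of length ≥2.
BIN: S -> BGS becomes S -> BC, C -> GS.

S -> AA | BC; A -> i; B -> e; C -> GS; G -> e | AA | GG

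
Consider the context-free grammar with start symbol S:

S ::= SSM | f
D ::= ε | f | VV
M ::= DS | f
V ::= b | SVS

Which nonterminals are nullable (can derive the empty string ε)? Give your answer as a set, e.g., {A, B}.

{D}

Directly nullable (have an ε-rule): {D}.
Not nullable: M, S, V — each has a terminal in every rule's right-hand side or depends on a non-nullable symbol.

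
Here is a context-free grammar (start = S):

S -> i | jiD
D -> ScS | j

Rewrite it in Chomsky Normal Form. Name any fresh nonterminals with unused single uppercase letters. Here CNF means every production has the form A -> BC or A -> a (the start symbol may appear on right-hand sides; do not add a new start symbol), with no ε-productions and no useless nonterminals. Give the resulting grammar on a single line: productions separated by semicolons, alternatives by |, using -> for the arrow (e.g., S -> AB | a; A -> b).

S -> i | BF; A -> c; B -> j; C -> i; D -> j | SE; E -> AS; F -> CD

No ε-productions.
No unit productions to eliminate.
TERM: introduce A -> c, C -> i, B -> j and substitute in every rule of length ≥2.
BIN: D -> SAS becomes D -> SE, E -> AS; S -> BCD becomes S -> BF, F -> CD.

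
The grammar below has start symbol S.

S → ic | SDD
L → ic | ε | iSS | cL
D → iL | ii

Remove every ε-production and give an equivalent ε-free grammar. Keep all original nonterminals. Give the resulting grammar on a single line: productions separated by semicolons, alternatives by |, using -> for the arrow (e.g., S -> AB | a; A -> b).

Nullable set: {L}.
D -> iL: L nullable, giving i | iL.
Drop L -> ε.
L -> cL: L nullable, giving c | cL.
Unchanged (no nullable symbols): S -> SDD; S -> ic; D -> ii; L -> iSS; L -> ic.

S -> ic | SDD; D -> i | iL | ii; L -> c | cL | ic | iSS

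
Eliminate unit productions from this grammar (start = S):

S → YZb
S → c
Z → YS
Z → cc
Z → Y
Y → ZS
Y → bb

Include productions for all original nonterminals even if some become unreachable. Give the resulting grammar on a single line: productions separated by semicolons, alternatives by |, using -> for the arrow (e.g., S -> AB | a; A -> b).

S -> c | YZb; Y -> ZS | bb; Z -> YS | ZS | bb | cc

Unit productions: Z->Y.
Unit pairs (A ⇒* B via units): (Z,Y).
S: inherits non-unit rules of {S} → YZb | c.
Y: inherits non-unit rules of {Y} → ZS | bb.
Z: inherits non-unit rules of {Y, Z} → YS | ZS | bb | cc.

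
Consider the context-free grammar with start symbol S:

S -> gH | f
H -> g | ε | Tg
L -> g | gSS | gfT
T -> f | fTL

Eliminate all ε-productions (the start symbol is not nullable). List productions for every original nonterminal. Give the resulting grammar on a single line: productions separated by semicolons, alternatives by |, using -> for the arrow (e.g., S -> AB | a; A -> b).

Nullable set: {H}.
S -> gH: H nullable, giving g | gH.
Drop H -> ε.
Unchanged (no nullable symbols): S -> f; H -> Tg; H -> g; L -> g; L -> gSS; L -> gfT; T -> f; T -> fTL.

S -> f | g | gH; H -> g | Tg; L -> g | gSS | gfT; T -> f | fTL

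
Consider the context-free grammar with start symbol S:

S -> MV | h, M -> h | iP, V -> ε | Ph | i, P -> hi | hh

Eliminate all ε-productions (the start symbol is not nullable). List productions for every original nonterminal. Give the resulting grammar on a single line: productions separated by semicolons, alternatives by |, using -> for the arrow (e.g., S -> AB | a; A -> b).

Nullable set: {V}.
S -> MV: V nullable, giving M | MV.
Drop V -> ε.
Unchanged (no nullable symbols): S -> h; M -> h; M -> iP; P -> hh; P -> hi; V -> Ph; V -> i.

S -> M | h | MV; M -> h | iP; P -> hh | hi; V -> i | Ph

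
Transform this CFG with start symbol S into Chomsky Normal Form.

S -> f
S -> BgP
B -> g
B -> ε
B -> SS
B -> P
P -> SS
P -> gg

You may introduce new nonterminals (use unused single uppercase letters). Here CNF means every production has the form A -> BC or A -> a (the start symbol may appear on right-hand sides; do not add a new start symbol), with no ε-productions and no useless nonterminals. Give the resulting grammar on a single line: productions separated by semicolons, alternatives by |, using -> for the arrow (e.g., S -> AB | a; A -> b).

Nullable: {B}; after ε-elimination: S -> f | gP | BgP; B -> P | g | SS; P -> SS | gg.
After unit-elimination: S -> f | gP | BgP; B -> g | SS | gg; P -> SS | gg.
TERM: introduce A -> g and substitute in every rule of length ≥2.
BIN: S -> BAP becomes S -> BC, C -> AP.

S -> f | AP | BC; A -> g; B -> g | AA | SS; C -> AP; P -> AA | SS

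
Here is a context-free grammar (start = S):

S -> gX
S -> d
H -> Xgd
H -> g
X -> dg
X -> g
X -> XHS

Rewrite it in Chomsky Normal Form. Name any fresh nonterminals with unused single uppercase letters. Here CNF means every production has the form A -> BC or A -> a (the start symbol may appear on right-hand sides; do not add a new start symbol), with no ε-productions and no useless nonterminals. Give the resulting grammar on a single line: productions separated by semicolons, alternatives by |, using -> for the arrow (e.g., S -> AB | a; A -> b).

No ε-productions.
No unit productions to eliminate.
TERM: introduce B -> d, A -> g and substitute in every rule of length ≥2.
BIN: H -> XAB becomes H -> XC, C -> AB; X -> XHS becomes X -> XD, D -> HS.

S -> d | AX; A -> g; B -> d; C -> AB; D -> HS; H -> g | XC; X -> g | BA | XD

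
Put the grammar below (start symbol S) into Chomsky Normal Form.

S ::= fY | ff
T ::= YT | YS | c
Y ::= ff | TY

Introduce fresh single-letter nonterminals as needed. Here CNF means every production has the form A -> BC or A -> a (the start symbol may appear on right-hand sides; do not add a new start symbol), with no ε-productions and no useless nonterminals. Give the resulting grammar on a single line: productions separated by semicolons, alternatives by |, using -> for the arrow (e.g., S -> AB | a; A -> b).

No ε-productions.
No unit productions to eliminate.
TERM: introduce A -> f and substitute in every rule of length ≥2.

S -> AA | AY; A -> f; T -> c | YS | YT; Y -> AA | TY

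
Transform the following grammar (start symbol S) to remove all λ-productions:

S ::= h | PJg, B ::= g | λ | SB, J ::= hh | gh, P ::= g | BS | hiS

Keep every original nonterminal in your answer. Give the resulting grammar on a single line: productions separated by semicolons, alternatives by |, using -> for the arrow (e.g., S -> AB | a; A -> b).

Nullable set: {B}.
Drop B -> λ.
B -> SB: B nullable, giving S | SB.
P -> BS: B nullable, giving BS | S.
Unchanged (no nullable symbols): S -> PJg; S -> h; B -> g; J -> gh; J -> hh; P -> g; P -> hiS.

S -> h | PJg; B -> S | g | SB; J -> gh | hh; P -> S | g | BS | hiS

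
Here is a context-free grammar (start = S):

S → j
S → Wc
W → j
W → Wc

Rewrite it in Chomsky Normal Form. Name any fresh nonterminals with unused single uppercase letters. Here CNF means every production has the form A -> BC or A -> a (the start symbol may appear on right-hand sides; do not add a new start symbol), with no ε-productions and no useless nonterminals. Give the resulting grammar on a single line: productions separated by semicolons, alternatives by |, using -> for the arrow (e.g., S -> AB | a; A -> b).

No ε-productions.
No unit productions to eliminate.
TERM: introduce A -> c and substitute in every rule of length ≥2.

S -> j | WA; A -> c; W -> j | WA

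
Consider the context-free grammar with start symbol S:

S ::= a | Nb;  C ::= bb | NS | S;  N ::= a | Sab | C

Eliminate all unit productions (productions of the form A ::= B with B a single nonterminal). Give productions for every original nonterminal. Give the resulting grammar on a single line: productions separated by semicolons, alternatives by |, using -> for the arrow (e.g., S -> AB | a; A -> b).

S -> a | Nb; C -> a | NS | Nb | bb; N -> a | NS | Nb | bb | Sab

Unit productions: C->S, N->C.
Unit pairs (A ⇒* B via units): (C,S), (N,C), (N,S).
S: inherits non-unit rules of {S} → Nb | a.
C: inherits non-unit rules of {C, S} → NS | Nb | a | bb.
N: inherits non-unit rules of {C, N, S} → NS | Nb | Sab | a | bb.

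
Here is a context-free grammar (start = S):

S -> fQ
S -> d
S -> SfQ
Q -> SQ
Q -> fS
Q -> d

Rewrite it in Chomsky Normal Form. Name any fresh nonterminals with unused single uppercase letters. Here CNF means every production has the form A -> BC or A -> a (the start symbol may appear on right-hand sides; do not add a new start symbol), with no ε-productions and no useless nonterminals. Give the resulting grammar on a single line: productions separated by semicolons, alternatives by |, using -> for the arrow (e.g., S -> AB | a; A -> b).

S -> d | AQ | SB; A -> f; B -> AQ; Q -> d | AS | SQ

No ε-productions.
No unit productions to eliminate.
TERM: introduce A -> f and substitute in every rule of length ≥2.
BIN: S -> SAQ becomes S -> SB, B -> AQ.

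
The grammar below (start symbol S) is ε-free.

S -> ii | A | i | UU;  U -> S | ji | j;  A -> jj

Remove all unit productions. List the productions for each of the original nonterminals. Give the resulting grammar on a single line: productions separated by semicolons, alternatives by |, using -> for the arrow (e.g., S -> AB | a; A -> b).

Unit productions: S->A, U->S.
Unit pairs (A ⇒* B via units): (S,A), (U,A), (U,S).
S: inherits non-unit rules of {A, S} → UU | i | ii | jj.
A: inherits non-unit rules of {A} → jj.
U: inherits non-unit rules of {A, S, U} → UU | i | ii | j | ji | jj.

S -> i | UU | ii | jj; A -> jj; U -> i | j | UU | ii | ji | jj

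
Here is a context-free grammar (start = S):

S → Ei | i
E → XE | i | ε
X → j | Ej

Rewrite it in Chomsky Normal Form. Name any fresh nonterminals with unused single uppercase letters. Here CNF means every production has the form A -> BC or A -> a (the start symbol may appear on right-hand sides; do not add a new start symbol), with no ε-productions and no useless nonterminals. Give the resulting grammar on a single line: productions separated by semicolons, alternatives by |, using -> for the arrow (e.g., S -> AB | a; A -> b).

Nullable: {E}; after ε-elimination: S -> i | Ei; E -> X | i | XE; X -> j | Ej.
After unit-elimination: S -> i | Ei; E -> i | j | Ej | XE; X -> j | Ej.
TERM: introduce B -> i, A -> j and substitute in every rule of length ≥2.

S -> i | EB; A -> j; B -> i; E -> i | j | EA | XE; X -> j | EA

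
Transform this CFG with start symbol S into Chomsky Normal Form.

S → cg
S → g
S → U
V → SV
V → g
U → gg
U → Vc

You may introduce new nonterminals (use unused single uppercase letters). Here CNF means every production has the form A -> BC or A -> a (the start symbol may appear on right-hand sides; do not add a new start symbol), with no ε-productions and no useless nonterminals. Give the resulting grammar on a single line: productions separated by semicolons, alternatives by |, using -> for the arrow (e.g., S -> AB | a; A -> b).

No ε-productions.
After unit-elimination: S -> g | Vc | cg | gg; U -> Vc | gg; V -> g | SV.
TERM: introduce A -> c, B -> g and substitute in every rule of length ≥2.
Drop unreachable/unproductive: U.

S -> g | AB | BB | VA; A -> c; B -> g; V -> g | SV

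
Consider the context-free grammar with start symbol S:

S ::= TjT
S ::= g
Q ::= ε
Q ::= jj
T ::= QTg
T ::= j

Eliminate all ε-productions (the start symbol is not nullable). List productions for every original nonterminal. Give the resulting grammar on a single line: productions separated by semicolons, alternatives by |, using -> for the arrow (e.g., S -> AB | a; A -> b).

S -> g | TjT; Q -> jj; T -> j | Tg | QTg

Nullable set: {Q}.
Drop Q -> ε.
T -> QTg: Q nullable, giving QTg | Tg.
Unchanged (no nullable symbols): S -> TjT; S -> g; Q -> jj; T -> j.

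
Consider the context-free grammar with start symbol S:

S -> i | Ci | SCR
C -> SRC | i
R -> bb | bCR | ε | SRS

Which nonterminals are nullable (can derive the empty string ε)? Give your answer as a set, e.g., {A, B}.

{R}

Directly nullable (have an ε-rule): {R}.
Not nullable: C, S — each has a terminal in every rule's right-hand side or depends on a non-nullable symbol.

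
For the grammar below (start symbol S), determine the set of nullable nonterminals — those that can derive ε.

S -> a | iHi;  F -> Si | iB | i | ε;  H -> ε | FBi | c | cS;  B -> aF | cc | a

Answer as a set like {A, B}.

{F, H}

Directly nullable (have an ε-rule): {F, H}.
Not nullable: B, S — each has a terminal in every rule's right-hand side or depends on a non-nullable symbol.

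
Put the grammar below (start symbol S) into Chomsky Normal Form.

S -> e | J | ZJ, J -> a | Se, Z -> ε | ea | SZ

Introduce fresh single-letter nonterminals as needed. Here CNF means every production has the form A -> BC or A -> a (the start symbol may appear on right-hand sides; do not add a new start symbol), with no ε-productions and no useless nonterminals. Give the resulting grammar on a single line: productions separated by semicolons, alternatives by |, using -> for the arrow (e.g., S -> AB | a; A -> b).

Nullable: {Z}; after ε-elimination: S -> J | e | ZJ; J -> a | Se; Z -> S | SZ | ea.
After unit-elimination: S -> a | e | Se | ZJ; J -> a | Se; Z -> a | e | SZ | Se | ZJ | ea.
TERM: introduce B -> a, A -> e and substitute in every rule of length ≥2.

S -> a | e | SA | ZJ; A -> e; B -> a; J -> a | SA; Z -> a | e | AB | SA | SZ | ZJ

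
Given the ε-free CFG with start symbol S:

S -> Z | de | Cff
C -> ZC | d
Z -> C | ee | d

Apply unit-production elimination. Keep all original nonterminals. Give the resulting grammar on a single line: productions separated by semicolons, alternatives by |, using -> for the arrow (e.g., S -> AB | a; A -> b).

S -> d | ZC | de | ee | Cff; C -> d | ZC; Z -> d | ZC | ee

Unit productions: S->Z, Z->C.
Unit pairs (A ⇒* B via units): (S,C), (S,Z), (Z,C).
S: inherits non-unit rules of {C, S, Z} → Cff | ZC | d | de | ee.
C: inherits non-unit rules of {C} → ZC | d.
Z: inherits non-unit rules of {C, Z} → ZC | d | ee.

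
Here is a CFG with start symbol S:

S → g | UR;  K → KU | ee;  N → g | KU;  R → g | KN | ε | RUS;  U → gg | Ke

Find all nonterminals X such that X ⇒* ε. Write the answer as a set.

Directly nullable (have an ε-rule): {R}.
Not nullable: K, N, S, U — each has a terminal in every rule's right-hand side or depends on a non-nullable symbol.

{R}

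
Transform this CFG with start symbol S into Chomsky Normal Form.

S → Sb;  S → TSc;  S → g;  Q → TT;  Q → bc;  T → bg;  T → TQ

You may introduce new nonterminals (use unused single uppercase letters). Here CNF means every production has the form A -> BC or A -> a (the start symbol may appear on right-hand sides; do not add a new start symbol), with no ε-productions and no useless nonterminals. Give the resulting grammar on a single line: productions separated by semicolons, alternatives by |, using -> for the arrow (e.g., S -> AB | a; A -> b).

No ε-productions.
No unit productions to eliminate.
TERM: introduce A -> b, B -> c, C -> g and substitute in every rule of length ≥2.
BIN: S -> TSB becomes S -> TD, D -> SB.

S -> g | SA | TD; A -> b; B -> c; C -> g; D -> SB; Q -> AB | TT; T -> AC | TQ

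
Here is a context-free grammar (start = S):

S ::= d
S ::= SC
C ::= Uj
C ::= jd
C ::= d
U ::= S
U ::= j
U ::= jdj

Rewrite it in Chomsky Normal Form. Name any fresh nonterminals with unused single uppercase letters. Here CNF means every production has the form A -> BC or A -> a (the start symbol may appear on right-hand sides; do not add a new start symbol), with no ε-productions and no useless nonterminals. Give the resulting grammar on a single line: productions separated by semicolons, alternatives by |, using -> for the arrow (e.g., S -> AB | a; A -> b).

No ε-productions.
After unit-elimination: S -> d | SC; C -> d | Uj | jd; U -> d | j | SC | jdj.
TERM: introduce B -> d, A -> j and substitute in every rule of length ≥2.
BIN: U -> ABA becomes U -> AD, D -> BA.

S -> d | SC; A -> j; B -> d; C -> d | AB | UA; D -> BA; U -> d | j | AD | SC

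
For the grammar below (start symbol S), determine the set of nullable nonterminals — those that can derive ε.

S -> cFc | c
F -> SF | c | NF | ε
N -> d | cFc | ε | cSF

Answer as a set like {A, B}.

{F, N}

Directly nullable (have an ε-rule): {F, N}.
Not nullable: S — each has a terminal in every rule's right-hand side or depends on a non-nullable symbol.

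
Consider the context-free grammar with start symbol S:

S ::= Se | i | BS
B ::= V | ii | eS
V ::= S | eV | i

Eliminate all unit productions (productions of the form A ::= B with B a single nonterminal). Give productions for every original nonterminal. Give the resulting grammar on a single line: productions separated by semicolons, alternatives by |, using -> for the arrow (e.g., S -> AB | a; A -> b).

Unit productions: B->V, V->S.
Unit pairs (A ⇒* B via units): (B,S), (B,V), (V,S).
S: inherits non-unit rules of {S} → BS | Se | i.
B: inherits non-unit rules of {B, S, V} → BS | Se | eS | eV | i | ii.
V: inherits non-unit rules of {S, V} → BS | Se | eV | i.

S -> i | BS | Se; B -> i | BS | Se | eS | eV | ii; V -> i | BS | Se | eV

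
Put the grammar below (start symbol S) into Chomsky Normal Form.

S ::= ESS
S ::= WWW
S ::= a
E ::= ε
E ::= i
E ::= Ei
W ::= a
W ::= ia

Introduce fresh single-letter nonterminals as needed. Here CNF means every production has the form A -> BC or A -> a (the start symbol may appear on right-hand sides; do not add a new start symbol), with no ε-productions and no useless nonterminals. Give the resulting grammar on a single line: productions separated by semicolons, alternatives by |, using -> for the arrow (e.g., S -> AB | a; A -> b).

Nullable: {E}; after ε-elimination: S -> a | SS | ESS | WWW; E -> i | Ei; W -> a | ia.
No unit productions to eliminate.
TERM: introduce B -> a, A -> i and substitute in every rule of length ≥2.
BIN: S -> ESS becomes S -> EC, C -> SS; S -> WWW becomes S -> WD, D -> WW.

S -> a | EC | SS | WD; A -> i; B -> a; C -> SS; D -> WW; E -> i | EA; W -> a | AB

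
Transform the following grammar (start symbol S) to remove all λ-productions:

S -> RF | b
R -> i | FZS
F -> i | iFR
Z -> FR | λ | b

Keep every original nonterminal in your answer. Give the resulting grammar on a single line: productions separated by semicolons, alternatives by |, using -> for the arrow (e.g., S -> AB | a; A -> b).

Nullable set: {Z}.
R -> FZS: Z nullable, giving FS | FZS.
Drop Z -> λ.
Unchanged (no nullable symbols): S -> RF; S -> b; F -> i; F -> iFR; R -> i; Z -> FR; Z -> b.

S -> b | RF; F -> i | iFR; R -> i | FS | FZS; Z -> b | FR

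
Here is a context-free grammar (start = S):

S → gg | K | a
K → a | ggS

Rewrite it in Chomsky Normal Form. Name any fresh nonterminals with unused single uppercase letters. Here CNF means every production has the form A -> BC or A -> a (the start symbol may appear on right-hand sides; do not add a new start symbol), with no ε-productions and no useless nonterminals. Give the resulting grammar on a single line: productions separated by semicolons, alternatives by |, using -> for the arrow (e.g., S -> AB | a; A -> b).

No ε-productions.
After unit-elimination: S -> a | gg | ggS; K -> a | ggS.
TERM: introduce A -> g and substitute in every rule of length ≥2.
BIN: K -> AAS becomes K -> AB, B -> AS; S -> AAS becomes S -> AC, C -> AS.
Drop unreachable/unproductive: K.

S -> a | AA | AC; A -> g; C -> AS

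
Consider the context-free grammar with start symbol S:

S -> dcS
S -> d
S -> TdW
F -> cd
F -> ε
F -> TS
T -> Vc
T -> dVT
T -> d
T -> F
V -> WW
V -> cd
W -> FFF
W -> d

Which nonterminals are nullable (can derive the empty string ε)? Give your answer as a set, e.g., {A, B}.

{F, T, V, W}

Directly nullable (have an ε-rule): {F}.
T is nullable via T -> F (every symbol on the right is already known nullable).
W is nullable via W -> FFF (every symbol on the right is already known nullable).
V is nullable via V -> WW (every symbol on the right is already known nullable).
Not nullable: S — each has a terminal in every rule's right-hand side or depends on a non-nullable symbol.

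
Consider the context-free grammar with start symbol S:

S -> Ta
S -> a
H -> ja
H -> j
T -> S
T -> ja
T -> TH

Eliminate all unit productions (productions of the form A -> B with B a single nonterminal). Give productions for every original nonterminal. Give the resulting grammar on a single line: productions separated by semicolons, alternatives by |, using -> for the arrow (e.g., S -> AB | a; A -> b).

S -> a | Ta; H -> j | ja; T -> a | TH | Ta | ja

Unit productions: T->S.
Unit pairs (A ⇒* B via units): (T,S).
S: inherits non-unit rules of {S} → Ta | a.
H: inherits non-unit rules of {H} → j | ja.
T: inherits non-unit rules of {S, T} → TH | Ta | a | ja.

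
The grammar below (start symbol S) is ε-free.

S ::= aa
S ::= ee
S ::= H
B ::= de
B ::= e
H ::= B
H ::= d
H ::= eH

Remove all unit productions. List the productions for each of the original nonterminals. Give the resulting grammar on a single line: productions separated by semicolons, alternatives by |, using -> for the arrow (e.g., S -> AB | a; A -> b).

S -> d | e | aa | de | eH | ee; B -> e | de; H -> d | e | de | eH

Unit productions: H->B, S->H.
Unit pairs (A ⇒* B via units): (H,B), (S,B), (S,H).
S: inherits non-unit rules of {B, H, S} → aa | d | de | e | eH | ee.
B: inherits non-unit rules of {B} → de | e.
H: inherits non-unit rules of {B, H} → d | de | e | eH.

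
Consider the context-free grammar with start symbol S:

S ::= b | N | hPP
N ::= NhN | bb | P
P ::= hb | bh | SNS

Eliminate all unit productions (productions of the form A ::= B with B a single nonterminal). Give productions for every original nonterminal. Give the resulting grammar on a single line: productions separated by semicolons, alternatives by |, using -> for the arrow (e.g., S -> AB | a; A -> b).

S -> b | bb | bh | hb | NhN | SNS | hPP; N -> bb | bh | hb | NhN | SNS; P -> bh | hb | SNS

Unit productions: N->P, S->N.
Unit pairs (A ⇒* B via units): (N,P), (S,N), (S,P).
S: inherits non-unit rules of {N, P, S} → NhN | SNS | b | bb | bh | hPP | hb.
N: inherits non-unit rules of {N, P} → NhN | SNS | bb | bh | hb.
P: inherits non-unit rules of {P} → SNS | bh | hb.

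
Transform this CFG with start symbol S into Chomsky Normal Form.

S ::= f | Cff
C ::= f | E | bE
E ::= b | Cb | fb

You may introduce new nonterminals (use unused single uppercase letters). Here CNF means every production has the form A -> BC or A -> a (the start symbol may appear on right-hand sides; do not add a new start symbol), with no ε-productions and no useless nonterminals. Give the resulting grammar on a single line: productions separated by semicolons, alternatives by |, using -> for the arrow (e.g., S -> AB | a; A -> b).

No ε-productions.
After unit-elimination: S -> f | Cff; C -> b | f | Cb | bE | fb; E -> b | Cb | fb.
TERM: introduce A -> b, B -> f and substitute in every rule of length ≥2.
BIN: S -> CBB becomes S -> CD, D -> BB.

S -> f | CD; A -> b; B -> f; C -> b | f | AE | BA | CA; D -> BB; E -> b | BA | CA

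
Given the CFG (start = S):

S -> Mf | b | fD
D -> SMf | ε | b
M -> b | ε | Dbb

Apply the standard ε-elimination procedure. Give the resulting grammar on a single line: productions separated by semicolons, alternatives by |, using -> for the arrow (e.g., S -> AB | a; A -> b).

S -> b | f | Mf | fD; D -> b | Sf | SMf; M -> b | bb | Dbb

Nullable set: {D, M}.
S -> Mf: M nullable, giving Mf | f.
S -> fD: D nullable, giving f | fD.
Drop D -> ε.
D -> SMf: M nullable, giving SMf | Sf.
Drop M -> ε.
M -> Dbb: D nullable, giving Dbb | bb.
Unchanged (no nullable symbols): S -> b; D -> b; M -> b.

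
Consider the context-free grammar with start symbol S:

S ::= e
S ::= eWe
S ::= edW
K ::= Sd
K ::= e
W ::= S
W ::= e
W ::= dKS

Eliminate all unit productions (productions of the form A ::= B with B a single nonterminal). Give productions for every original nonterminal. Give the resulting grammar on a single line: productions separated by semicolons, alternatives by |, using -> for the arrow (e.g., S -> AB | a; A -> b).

Unit productions: W->S.
Unit pairs (A ⇒* B via units): (W,S).
S: inherits non-unit rules of {S} → e | eWe | edW.
K: inherits non-unit rules of {K} → Sd | e.
W: inherits non-unit rules of {S, W} → dKS | e | eWe | edW.

S -> e | eWe | edW; K -> e | Sd; W -> e | dKS | eWe | edW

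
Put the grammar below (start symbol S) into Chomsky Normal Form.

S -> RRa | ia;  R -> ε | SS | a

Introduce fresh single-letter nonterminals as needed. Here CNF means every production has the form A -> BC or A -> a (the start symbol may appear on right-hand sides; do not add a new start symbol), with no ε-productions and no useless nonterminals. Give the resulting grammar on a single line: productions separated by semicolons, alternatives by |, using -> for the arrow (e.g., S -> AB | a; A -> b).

S -> a | BA | RA | RC; A -> a; B -> i; C -> RA; R -> a | SS

Nullable: {R}; after ε-elimination: S -> a | Ra | ia | RRa; R -> a | SS.
No unit productions to eliminate.
TERM: introduce A -> a, B -> i and substitute in every rule of length ≥2.
BIN: S -> RRA becomes S -> RC, C -> RA.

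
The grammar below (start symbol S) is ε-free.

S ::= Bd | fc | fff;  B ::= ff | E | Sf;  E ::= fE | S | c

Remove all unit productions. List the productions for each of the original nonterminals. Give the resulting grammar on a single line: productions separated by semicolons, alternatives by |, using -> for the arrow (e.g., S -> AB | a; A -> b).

Unit productions: B->E, E->S.
Unit pairs (A ⇒* B via units): (B,E), (B,S), (E,S).
S: inherits non-unit rules of {S} → Bd | fc | fff.
B: inherits non-unit rules of {B, E, S} → Bd | Sf | c | fE | fc | ff | fff.
E: inherits non-unit rules of {E, S} → Bd | c | fE | fc | fff.

S -> Bd | fc | fff; B -> c | Bd | Sf | fE | fc | ff | fff; E -> c | Bd | fE | fc | fff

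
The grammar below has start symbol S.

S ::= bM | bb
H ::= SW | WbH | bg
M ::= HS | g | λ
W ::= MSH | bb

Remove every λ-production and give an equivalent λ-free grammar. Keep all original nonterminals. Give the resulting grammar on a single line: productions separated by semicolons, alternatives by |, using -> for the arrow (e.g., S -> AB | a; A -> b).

S -> b | bM | bb; H -> SW | bg | WbH; M -> g | HS; W -> SH | bb | MSH

Nullable set: {M}.
S -> bM: M nullable, giving b | bM.
Drop M -> λ.
W -> MSH: M nullable, giving MSH | SH.
Unchanged (no nullable symbols): S -> bb; H -> SW; H -> WbH; H -> bg; M -> HS; M -> g; W -> bb.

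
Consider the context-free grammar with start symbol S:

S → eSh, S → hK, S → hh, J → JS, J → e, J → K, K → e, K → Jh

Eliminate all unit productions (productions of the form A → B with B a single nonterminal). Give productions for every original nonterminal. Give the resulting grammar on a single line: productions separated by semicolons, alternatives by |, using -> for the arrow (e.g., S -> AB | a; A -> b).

Unit productions: J->K.
Unit pairs (A ⇒* B via units): (J,K).
S: inherits non-unit rules of {S} → eSh | hK | hh.
J: inherits non-unit rules of {J, K} → JS | Jh | e.
K: inherits non-unit rules of {K} → Jh | e.

S -> hK | hh | eSh; J -> e | JS | Jh; K -> e | Jh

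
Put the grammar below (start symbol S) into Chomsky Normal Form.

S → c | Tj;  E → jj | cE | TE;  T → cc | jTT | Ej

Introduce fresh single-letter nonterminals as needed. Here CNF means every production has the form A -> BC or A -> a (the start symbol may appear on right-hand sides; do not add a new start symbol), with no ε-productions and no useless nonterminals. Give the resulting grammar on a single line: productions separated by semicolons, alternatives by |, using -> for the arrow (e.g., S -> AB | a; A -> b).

S -> c | TB; A -> c; B -> j; C -> TT; E -> AE | BB | TE; T -> AA | BC | EB

No ε-productions.
No unit productions to eliminate.
TERM: introduce A -> c, B -> j and substitute in every rule of length ≥2.
BIN: T -> BTT becomes T -> BC, C -> TT.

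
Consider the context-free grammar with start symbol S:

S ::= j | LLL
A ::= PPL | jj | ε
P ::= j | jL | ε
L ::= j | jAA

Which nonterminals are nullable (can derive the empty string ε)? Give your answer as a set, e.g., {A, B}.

{A, P}

Directly nullable (have an ε-rule): {A, P}.
Not nullable: L, S — each has a terminal in every rule's right-hand side or depends on a non-nullable symbol.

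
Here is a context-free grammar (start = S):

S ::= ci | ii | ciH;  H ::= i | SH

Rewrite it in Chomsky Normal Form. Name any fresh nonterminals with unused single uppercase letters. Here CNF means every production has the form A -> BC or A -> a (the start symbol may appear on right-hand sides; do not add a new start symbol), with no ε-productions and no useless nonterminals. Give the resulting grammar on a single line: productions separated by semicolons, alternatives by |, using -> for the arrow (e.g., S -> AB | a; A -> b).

S -> AB | AC | BB; A -> c; B -> i; C -> BH; H -> i | SH

No ε-productions.
No unit productions to eliminate.
TERM: introduce A -> c, B -> i and substitute in every rule of length ≥2.
BIN: S -> ABH becomes S -> AC, C -> BH.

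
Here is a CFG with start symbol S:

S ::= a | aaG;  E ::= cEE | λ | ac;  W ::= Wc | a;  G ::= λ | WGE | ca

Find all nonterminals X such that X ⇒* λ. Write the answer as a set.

{E, G}

Directly nullable (have an ε-rule): {E, G}.
Not nullable: S, W — each has a terminal in every rule's right-hand side or depends on a non-nullable symbol.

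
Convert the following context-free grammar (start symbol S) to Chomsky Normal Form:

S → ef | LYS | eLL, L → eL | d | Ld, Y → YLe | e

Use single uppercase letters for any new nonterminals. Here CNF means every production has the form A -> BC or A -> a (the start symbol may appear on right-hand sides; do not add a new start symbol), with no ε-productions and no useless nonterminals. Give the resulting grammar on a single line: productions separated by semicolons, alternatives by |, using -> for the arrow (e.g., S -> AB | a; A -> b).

No ε-productions.
No unit productions to eliminate.
TERM: introduce A -> d, B -> e, C -> f and substitute in every rule of length ≥2.
BIN: S -> BLL becomes S -> BD, D -> LL; S -> LYS becomes S -> LE, E -> YS; Y -> YLB becomes Y -> YF, F -> LB.

S -> BC | BD | LE; A -> d; B -> e; C -> f; D -> LL; E -> YS; F -> LB; L -> d | BL | LA; Y -> e | YF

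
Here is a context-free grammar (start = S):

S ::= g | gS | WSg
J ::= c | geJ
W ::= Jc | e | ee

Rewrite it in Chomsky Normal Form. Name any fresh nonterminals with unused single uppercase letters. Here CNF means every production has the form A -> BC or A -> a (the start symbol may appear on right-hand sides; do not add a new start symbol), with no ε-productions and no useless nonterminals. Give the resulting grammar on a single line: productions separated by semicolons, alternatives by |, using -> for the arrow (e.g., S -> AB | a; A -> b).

S -> g | AS | WE; A -> g; B -> e; C -> c; D -> BJ; E -> SA; J -> c | AD; W -> e | BB | JC

No ε-productions.
No unit productions to eliminate.
TERM: introduce C -> c, B -> e, A -> g and substitute in every rule of length ≥2.
BIN: J -> ABJ becomes J -> AD, D -> BJ; S -> WSA becomes S -> WE, E -> SA.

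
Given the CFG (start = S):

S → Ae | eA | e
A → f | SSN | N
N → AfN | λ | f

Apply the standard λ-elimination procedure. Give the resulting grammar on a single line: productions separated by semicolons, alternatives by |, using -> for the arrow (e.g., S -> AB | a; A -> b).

Nullable set: {A, N}.
S -> Ae: A nullable, giving Ae | e.
S -> eA: A nullable, giving e | eA.
A -> N: N nullable, giving N.
A -> SSN: N nullable, giving SS | SSN.
Drop N -> λ.
N -> AfN: A, N nullable, giving Af | AfN | f | fN.
Unchanged (no nullable symbols): S -> e; A -> f; N -> f.

S -> e | Ae | eA; A -> N | f | SS | SSN; N -> f | Af | fN | AfN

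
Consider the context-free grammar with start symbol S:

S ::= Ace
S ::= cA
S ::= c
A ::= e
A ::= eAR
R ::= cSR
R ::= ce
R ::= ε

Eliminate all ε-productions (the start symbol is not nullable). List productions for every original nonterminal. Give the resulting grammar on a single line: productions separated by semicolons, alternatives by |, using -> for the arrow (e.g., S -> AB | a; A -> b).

Nullable set: {R}.
A -> eAR: R nullable, giving eA | eAR.
Drop R -> ε.
R -> cSR: R nullable, giving cS | cSR.
Unchanged (no nullable symbols): S -> Ace; S -> c; S -> cA; A -> e; R -> ce.

S -> c | cA | Ace; A -> e | eA | eAR; R -> cS | ce | cSR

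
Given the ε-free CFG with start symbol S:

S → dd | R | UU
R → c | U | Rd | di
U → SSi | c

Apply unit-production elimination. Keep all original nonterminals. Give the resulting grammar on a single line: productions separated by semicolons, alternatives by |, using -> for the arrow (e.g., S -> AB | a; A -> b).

S -> c | Rd | UU | dd | di | SSi; R -> c | Rd | di | SSi; U -> c | SSi

Unit productions: R->U, S->R.
Unit pairs (A ⇒* B via units): (R,U), (S,R), (S,U).
S: inherits non-unit rules of {R, S, U} → Rd | SSi | UU | c | dd | di.
R: inherits non-unit rules of {R, U} → Rd | SSi | c | di.
U: inherits non-unit rules of {U} → SSi | c.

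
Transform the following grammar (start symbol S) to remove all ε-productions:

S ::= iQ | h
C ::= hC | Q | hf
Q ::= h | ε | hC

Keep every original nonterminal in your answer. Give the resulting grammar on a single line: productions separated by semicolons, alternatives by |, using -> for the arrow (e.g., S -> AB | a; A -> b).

S -> h | i | iQ; C -> Q | h | hC | hf; Q -> h | hC

Nullable set: {C, Q}.
S -> iQ: Q nullable, giving i | iQ.
C -> Q: Q nullable, giving Q.
C -> hC: C nullable, giving h | hC.
Drop Q -> ε.
Q -> hC: C nullable, giving h | hC.
Unchanged (no nullable symbols): S -> h; C -> hf; Q -> h.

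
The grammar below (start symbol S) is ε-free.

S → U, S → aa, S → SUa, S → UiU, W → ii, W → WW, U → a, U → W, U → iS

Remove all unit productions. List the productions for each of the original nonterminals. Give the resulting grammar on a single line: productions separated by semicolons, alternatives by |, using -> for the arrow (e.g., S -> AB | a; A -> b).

S -> a | WW | aa | iS | ii | SUa | UiU; U -> a | WW | iS | ii; W -> WW | ii

Unit productions: S->U, U->W.
Unit pairs (A ⇒* B via units): (S,U), (S,W), (U,W).
S: inherits non-unit rules of {S, U, W} → SUa | UiU | WW | a | aa | iS | ii.
U: inherits non-unit rules of {U, W} → WW | a | iS | ii.
W: inherits non-unit rules of {W} → WW | ii.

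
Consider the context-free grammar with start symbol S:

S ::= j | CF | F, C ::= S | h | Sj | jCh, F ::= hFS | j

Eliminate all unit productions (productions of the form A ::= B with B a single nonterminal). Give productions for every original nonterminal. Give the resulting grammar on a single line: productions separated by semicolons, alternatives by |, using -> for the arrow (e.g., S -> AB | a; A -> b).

Unit productions: C->S, S->F.
Unit pairs (A ⇒* B via units): (C,F), (C,S), (S,F).
S: inherits non-unit rules of {F, S} → CF | hFS | j.
C: inherits non-unit rules of {C, F, S} → CF | Sj | h | hFS | j | jCh.
F: inherits non-unit rules of {F} → hFS | j.

S -> j | CF | hFS; C -> h | j | CF | Sj | hFS | jCh; F -> j | hFS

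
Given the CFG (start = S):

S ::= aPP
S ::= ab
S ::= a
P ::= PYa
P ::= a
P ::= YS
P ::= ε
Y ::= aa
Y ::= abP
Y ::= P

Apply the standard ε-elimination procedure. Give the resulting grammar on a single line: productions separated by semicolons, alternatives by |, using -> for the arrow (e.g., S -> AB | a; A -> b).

S -> a | aP | ab | aPP; P -> S | a | Pa | YS | Ya | PYa; Y -> P | aa | ab | abP

Nullable set: {P, Y}.
S -> aPP: P, P nullable, giving a | aP | aPP.
Drop P -> ε.
P -> PYa: P, Y nullable, giving PYa | Pa | Ya | a.
P -> YS: Y nullable, giving S | YS.
Y -> P: P nullable, giving P.
Y -> abP: P nullable, giving ab | abP.
Unchanged (no nullable symbols): S -> a; S -> ab; P -> a; Y -> aa.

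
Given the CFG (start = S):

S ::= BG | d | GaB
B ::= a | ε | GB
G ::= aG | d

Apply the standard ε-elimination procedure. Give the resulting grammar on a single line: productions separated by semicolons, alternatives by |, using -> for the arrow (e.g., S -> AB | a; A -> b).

S -> G | d | BG | Ga | GaB; B -> G | a | GB; G -> d | aG

Nullable set: {B}.
S -> BG: B nullable, giving BG | G.
S -> GaB: B nullable, giving Ga | GaB.
Drop B -> ε.
B -> GB: B nullable, giving G | GB.
Unchanged (no nullable symbols): S -> d; B -> a; G -> aG; G -> d.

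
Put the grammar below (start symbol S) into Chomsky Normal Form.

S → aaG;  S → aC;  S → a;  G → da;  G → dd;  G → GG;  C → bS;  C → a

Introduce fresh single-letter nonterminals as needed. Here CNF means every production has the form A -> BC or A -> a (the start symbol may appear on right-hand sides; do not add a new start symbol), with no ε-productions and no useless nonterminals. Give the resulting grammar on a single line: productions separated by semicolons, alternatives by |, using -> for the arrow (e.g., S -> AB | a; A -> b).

No ε-productions.
No unit productions to eliminate.
TERM: introduce D -> a, A -> b, B -> d and substitute in every rule of length ≥2.
BIN: S -> DDG becomes S -> DE, E -> DG.

S -> a | DC | DE; A -> b; B -> d; C -> a | AS; D -> a; E -> DG; G -> BB | BD | GG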